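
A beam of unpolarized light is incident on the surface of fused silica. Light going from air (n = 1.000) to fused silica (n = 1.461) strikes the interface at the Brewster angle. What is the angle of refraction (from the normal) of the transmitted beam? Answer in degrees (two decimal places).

θ_t ≈ 34.39°

θ_B = arctan(n₂/n₁) = arctan(1.461/1.000) = 55.61°.
Since θ_B + θ_t = 90° at Brewster incidence, θ_t = 90° − 55.61° = 34.39°.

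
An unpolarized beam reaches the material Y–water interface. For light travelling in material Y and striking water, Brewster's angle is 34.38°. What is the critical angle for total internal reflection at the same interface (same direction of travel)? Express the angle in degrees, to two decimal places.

From Brewster, n₂/n₁ = tan θ_B = tan 34.38° = 0.6842.
Then sin θ_c = n₂/n₁ = 0.6842, so θ_c = arcsin 0.6842 = 43.17°.

θ_c ≈ 43.17°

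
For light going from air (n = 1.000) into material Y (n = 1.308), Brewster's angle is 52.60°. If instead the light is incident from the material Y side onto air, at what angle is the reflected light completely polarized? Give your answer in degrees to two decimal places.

tan θ_B' = n₁/n₂ = 1/tan θ_B, so θ_B' = 90° − θ_B.
θ_B' = 90° − 52.60° = 37.40°.

θ_B' ≈ 37.40°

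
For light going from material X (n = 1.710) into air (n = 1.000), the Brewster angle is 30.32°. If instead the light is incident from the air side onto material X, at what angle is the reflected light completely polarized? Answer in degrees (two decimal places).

θ_B' ≈ 59.68°

tan θ_B' = n₁/n₂ = 1/tan θ_B, so θ_B' = 90° − θ_B.
θ_B' = 90° − 30.32° = 59.68°.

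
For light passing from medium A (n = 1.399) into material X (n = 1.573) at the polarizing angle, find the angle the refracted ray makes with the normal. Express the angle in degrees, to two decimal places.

First find Brewster's angle: tan θ_B = 1.573/1.399 = 1.1244, giving θ_B = 48.35°.
At Brewster's angle the reflected and refracted rays are perpendicular, so θ_t = 90° − θ_B = 90° − 48.35° = 41.65°.

θ_t ≈ 41.65°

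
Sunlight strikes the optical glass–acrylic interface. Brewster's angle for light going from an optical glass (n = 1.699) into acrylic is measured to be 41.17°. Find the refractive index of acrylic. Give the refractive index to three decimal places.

Full polarization of the reflected beam means tan θ_B = n₂/n₁, where n₁ is the incident medium (an optical glass).
n₂ = n₁ tan θ_B = 1.699 × tan 41.17° = 1.486.

n ≈ 1.486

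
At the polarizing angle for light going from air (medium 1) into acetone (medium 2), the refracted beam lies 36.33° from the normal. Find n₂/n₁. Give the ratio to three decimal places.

θ_B + θ_t = 90°, so θ_B = 90° − 36.33° = 53.67°.
Then n₂/n₁ = tan θ_B = tan 53.67° = 1.360.

n₂/n₁ ≈ 1.360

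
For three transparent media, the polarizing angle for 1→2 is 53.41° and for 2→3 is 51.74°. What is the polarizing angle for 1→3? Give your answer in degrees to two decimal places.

θ_B ≈ 59.65°

Each Brewster angle gives a ratio: n₂/n₁ = tan 53.41° = 1.3470, n₃/n₂ = tan 51.74° = 1.2680.
So n₃/n₁ = (n₂/n₁)(n₃/n₂) = 1.3470 × 1.2680 = 1.7080.
θ_B(1→3) = arctan(1.7080) = 59.65°.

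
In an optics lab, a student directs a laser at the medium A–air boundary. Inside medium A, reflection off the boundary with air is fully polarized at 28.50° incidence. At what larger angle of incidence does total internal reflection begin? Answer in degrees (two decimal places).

From Brewster, n₂/n₁ = tan θ_B = tan 28.50° = 0.5430.
Then sin θ_c = n₂/n₁ = 0.5430, so θ_c = arcsin 0.5430 = 32.89°.

θ_c ≈ 32.89°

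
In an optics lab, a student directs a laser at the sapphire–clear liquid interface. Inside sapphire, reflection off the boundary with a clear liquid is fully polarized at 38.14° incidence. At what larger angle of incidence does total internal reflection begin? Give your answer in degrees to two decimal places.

θ_c ≈ 51.74°

tan θ_B = n₂/n₁ = tan 38.14° = 0.7852.
Total internal reflection: sin θ_c = n₂/n₁ = 0.7852.
θ_c = arcsin(0.7852) = 51.74°.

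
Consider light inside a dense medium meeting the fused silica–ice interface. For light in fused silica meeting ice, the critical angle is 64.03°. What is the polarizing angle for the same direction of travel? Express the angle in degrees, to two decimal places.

n₂/n₁ = sin θ_c = sin 64.03° = 0.8990.
tan θ_B equals the same ratio, so θ_B = arctan(0.8990) = 41.96°.

θ_B ≈ 41.96°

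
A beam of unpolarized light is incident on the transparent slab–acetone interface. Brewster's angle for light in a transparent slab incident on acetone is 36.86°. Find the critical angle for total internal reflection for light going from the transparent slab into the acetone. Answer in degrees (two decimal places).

From Brewster, n₂/n₁ = tan θ_B = tan 36.86° = 0.7497.
Then sin θ_c = n₂/n₁ = 0.7497, so θ_c = arcsin 0.7497 = 48.57°.

θ_c ≈ 48.57°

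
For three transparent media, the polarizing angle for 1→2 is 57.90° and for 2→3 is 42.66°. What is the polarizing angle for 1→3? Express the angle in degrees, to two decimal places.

Each Brewster angle gives a ratio: n₂/n₁ = tan 57.90° = 1.5941, n₃/n₂ = tan 42.66° = 0.9215.
n₃/n₁ = 1.4690. Then tan θ_B(1→3) = n₃/n₁, so θ_B(1→3) = arctan(1.4690) = 55.75°.

θ_B ≈ 55.75°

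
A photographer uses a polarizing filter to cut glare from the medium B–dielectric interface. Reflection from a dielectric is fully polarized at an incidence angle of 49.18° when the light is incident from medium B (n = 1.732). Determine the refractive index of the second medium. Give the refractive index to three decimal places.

Brewster's law: tan θ_B = n₂/n₁ (light incident in medium B, refracted into a dielectric).
n₂ = n₁ tan θ_B = 1.732 × tan 49.18° = 2.005.

n ≈ 2.005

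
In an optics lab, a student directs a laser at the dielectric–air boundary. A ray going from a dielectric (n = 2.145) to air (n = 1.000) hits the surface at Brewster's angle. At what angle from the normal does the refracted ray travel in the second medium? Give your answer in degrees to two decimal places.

θ_t ≈ 65.01°

tan θ_B = n₂/n₁ = 1.000/2.145 = 0.4662, so θ_B = 24.99°.
Since θ_B + θ_t = 90° at Brewster incidence, θ_t = 90° − 24.99° = 65.01°.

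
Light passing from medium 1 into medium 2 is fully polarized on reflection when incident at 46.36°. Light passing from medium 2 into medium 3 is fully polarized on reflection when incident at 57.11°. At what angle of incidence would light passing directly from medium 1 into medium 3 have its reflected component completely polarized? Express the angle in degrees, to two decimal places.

θ_B ≈ 58.34°

n₂/n₁ = tan 46.36° = 1.0486 and n₃/n₂ = tan 57.11° = 1.5464.
Multiplying, n₃/n₁ = 1.0486 × 1.5464 = 1.6216, and θ_B(1→3) = arctan 1.6216 = 58.34°.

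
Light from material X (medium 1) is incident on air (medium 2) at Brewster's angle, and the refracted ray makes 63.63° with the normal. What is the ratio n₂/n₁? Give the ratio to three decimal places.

θ_B + θ_t = 90°, so θ_B = 90° − 63.63° = 26.37°.
Then n₂/n₁ = tan θ_B = tan 26.37° = 0.496.

n₂/n₁ ≈ 0.496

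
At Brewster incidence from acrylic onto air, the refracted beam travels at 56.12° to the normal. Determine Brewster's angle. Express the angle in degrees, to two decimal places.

At Brewster's angle the reflected and refracted rays are perpendicular, so θ_B + θ_t = 90°.
So θ_B = 90° − θ_t = 90° − 56.12° = 33.88°.

θ_B ≈ 33.88°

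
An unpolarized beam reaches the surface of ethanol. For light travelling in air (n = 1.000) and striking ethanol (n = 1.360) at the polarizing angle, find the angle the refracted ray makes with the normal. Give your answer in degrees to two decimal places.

θ_t ≈ 36.33°

tan θ_B = n₂/n₁ = 1.360/1.000 = 1.3600, so θ_B = 53.67°.
The refracted ray is perpendicular to the reflected ray, so θ_t = 90° − θ_B = 36.33°.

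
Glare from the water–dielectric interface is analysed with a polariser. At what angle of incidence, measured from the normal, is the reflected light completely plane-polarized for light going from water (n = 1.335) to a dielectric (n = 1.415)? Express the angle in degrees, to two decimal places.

Here n₂/n₁ = 1.415/1.335 = 1.0599, and Brewster's law gives tan θ_B = n₂/n₁. Taking the arctangent, θ_B = 46.67°.

θ_B ≈ 46.67°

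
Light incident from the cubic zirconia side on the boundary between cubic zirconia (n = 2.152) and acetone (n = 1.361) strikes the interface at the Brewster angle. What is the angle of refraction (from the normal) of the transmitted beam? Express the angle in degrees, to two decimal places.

tan θ_B = n₂/n₁ = 1.361/2.152 = 0.6324, so θ_B = 32.31°.
The refracted ray is perpendicular to the reflected ray, so θ_t = 90° − θ_B = 57.69°.

θ_t ≈ 57.69°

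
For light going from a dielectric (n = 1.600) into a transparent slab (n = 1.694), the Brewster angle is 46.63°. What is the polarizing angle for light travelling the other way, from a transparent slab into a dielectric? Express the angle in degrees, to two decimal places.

θ_B' ≈ 43.37°

Reversing the direction swaps n₁ and n₂, so tan θ_B' = 1/tan θ_B and θ_B' = 90° − θ_B.
Hence θ_B' = 90° − 46.63° = 43.37°.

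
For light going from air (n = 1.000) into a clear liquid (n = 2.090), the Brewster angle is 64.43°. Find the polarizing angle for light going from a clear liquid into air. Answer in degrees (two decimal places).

θ_B' ≈ 25.57°

The two Brewster angles are complementary: θ_B' = 90° − θ_B = 90° − 64.43° = 25.57°.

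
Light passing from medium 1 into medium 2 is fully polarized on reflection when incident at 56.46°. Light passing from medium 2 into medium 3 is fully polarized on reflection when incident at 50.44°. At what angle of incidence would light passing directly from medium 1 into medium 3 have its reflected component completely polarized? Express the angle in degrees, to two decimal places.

θ_B ≈ 61.29°

tan θ_B(1→2) = n₂/n₁ = tan 56.46° = 1.5085.
tan θ_B(2→3) = n₃/n₂ = tan 50.44° = 1.2105.
So n₃/n₁ = (n₂/n₁)(n₃/n₂) = 1.5085 × 1.2105 = 1.8261.
θ_B(1→3) = arctan(1.8261) = 61.29°.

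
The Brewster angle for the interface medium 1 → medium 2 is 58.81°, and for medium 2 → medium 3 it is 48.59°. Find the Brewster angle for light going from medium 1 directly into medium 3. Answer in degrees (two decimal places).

tan θ_B(1→2) = n₂/n₁ = tan 58.81° = 1.6518.
tan θ_B(2→3) = n₃/n₂ = tan 48.59° = 1.1339.
So n₃/n₁ = (n₂/n₁)(n₃/n₂) = 1.6518 × 1.1339 = 1.8730.
θ_B(1→3) = arctan(1.8730) = 61.90°.

θ_B ≈ 61.90°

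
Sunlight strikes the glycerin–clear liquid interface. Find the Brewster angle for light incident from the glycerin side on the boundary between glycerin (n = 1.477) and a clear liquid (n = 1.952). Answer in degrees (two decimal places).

tan θ_B = n₂/n₁ = 1.952/1.477 = 1.3216.
So θ_B = arctan 1.3216 = 52.89°.

θ_B ≈ 52.89°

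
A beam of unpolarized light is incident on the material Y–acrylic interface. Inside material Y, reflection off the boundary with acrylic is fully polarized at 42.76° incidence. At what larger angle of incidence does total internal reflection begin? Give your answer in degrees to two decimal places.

tan θ_B = n₂/n₁ = tan 42.76° = 0.9247.
Total internal reflection: sin θ_c = n₂/n₁ = 0.9247.
θ_c = arcsin(0.9247) = 67.63°.

θ_c ≈ 67.63°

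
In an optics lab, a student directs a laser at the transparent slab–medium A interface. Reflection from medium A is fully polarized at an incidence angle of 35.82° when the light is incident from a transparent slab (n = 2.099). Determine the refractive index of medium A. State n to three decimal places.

n ≈ 1.515

Full polarization of the reflected beam means tan θ_B = n₂/n₁, where n₁ is the incident medium (a transparent slab).
n₂ = n₁ tan θ_B = 2.099 × tan 35.82° = 1.515.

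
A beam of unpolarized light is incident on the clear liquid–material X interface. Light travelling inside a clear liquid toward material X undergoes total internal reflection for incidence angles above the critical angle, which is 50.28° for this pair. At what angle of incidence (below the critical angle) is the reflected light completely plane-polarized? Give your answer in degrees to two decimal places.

θ_B ≈ 37.57°

n₂/n₁ = sin θ_c = sin 50.28° = 0.7692.
tan θ_B equals the same ratio, so θ_B = arctan(0.7692) = 37.57°.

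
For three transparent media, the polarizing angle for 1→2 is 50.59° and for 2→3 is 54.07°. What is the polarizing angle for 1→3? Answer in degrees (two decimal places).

θ_B ≈ 59.23°

Each Brewster angle gives a ratio: n₂/n₁ = tan 50.59° = 1.2170, n₃/n₂ = tan 54.07° = 1.3799.
Multiplying, n₃/n₁ = 1.2170 × 1.3799 = 1.6793, and θ_B(1→3) = arctan 1.6793 = 59.23°.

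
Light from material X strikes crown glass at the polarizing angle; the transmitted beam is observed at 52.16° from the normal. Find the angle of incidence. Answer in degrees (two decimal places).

Since the reflected and refracted rays are at right angles at the polarizing angle, θ_B + θ_t = 90°.
θ_B = 90° − 52.16° = 37.84°.

θ_B ≈ 37.84°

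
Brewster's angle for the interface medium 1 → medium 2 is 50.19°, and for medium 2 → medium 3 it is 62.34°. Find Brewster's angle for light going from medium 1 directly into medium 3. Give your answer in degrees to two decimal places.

n₂/n₁ = tan 50.19° = 1.1998 and n₃/n₂ = tan 62.34° = 1.9080.
n₃/n₁ = 2.2892. Then tan θ_B(1→3) = n₃/n₁, so θ_B(1→3) = arctan(2.2892) = 66.40°.

θ_B ≈ 66.40°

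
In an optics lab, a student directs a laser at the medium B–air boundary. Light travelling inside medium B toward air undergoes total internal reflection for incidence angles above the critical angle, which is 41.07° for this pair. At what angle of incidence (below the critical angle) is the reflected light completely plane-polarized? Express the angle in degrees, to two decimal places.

θ_B ≈ 33.30°

At the critical angle sin θ_c = n₂/n₁, giving n₂/n₁ = sin 41.07° = 0.6570.
Then tan θ_B = n₂/n₁ = 0.6570, so θ_B = arctan 0.6570 = 33.30°.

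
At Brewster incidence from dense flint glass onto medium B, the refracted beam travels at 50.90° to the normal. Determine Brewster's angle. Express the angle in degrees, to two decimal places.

θ_B ≈ 39.10°

Brewster's condition makes the reflected and refracted beams perpendicular: θ_B + θ_t = 90°.
θ_B = 90° − 50.90° = 39.10°.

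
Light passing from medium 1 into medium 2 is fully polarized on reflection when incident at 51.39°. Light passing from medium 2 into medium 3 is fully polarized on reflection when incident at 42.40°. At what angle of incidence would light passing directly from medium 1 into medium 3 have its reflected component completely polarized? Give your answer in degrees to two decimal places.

θ_B ≈ 48.83°

tan θ_B(1→2) = n₂/n₁ = tan 51.39° = 1.2522.
tan θ_B(2→3) = n₃/n₂ = tan 42.40° = 0.9131.
So n₃/n₁ = (n₂/n₁)(n₃/n₂) = 1.2522 × 0.9131 = 1.1434.
θ_B(1→3) = arctan(1.1434) = 48.83°.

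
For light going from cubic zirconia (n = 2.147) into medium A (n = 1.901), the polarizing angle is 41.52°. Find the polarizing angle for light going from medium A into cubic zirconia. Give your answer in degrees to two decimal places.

θ_B' ≈ 48.48°

tan θ_B' = n₁/n₂ = 1/tan θ_B, so θ_B' = 90° − θ_B.
θ_B' = 90° − 41.52° = 48.48°.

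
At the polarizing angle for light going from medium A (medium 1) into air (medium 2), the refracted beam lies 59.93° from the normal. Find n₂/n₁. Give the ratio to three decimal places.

θ_B + θ_t = 90°, so θ_B = 90° − 59.93° = 30.07°.
tan θ_B = n₂/n₁, so n₂/n₁ = tan 30.07° = 0.579.

n₂/n₁ ≈ 0.579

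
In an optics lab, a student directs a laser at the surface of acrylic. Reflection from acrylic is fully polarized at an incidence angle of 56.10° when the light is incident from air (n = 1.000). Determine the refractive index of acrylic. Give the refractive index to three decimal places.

At the Brewster angle, tan θ_B = n₂/n₁ with n₁ on the incident side (air) and n₂ on the transmitted side (acrylic).
n₂ = n₁ tan θ_B = 1.000 × tan 56.10° = 1.488.

n ≈ 1.488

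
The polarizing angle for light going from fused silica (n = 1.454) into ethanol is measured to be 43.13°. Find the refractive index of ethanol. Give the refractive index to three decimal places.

n ≈ 1.362

Full polarization of the reflected beam means tan θ_B = n₂/n₁, where n₁ is the incident medium (fused silica).
n₂ = n₁ tan θ_B = 1.454 × tan 43.13° = 1.362.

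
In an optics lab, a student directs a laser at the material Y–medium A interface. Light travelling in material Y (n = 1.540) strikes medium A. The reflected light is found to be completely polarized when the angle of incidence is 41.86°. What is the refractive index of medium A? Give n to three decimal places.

n ≈ 1.380

Full polarization of the reflected beam means tan θ_B = n₂/n₁, where n₁ is the incident medium (material Y).
n₂ = n₁ tan θ_B = 1.540 × tan 41.86° = 1.380.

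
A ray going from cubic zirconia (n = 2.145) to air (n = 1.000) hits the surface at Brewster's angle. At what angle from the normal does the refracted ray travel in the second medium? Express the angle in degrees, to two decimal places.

θ_t ≈ 65.01°

First find Brewster's angle: tan θ_B = 1.000/2.145 = 0.4662, giving θ_B = 24.99°.
The refracted ray is perpendicular to the reflected ray, so θ_t = 90° − θ_B = 65.01°.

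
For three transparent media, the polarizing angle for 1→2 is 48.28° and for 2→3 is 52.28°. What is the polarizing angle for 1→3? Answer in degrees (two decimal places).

tan θ_B(1→2) = n₂/n₁ = tan 48.28° = 1.1216.
tan θ_B(2→3) = n₃/n₂ = tan 52.28° = 1.2929.
n₃/n₁ = 1.4501. Then tan θ_B(1→3) = n₃/n₁, so θ_B(1→3) = arctan(1.4501) = 55.41°.

θ_B ≈ 55.41°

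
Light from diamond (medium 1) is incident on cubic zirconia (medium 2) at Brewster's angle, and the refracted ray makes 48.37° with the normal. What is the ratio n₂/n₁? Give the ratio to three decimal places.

θ_B + θ_t = 90°, so θ_B = 90° − 48.37° = 41.63°.
Then n₂/n₁ = tan θ_B = tan 41.63° = 0.889.

n₂/n₁ ≈ 0.889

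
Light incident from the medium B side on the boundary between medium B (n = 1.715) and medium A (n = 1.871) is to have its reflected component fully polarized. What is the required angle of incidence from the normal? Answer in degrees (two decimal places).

θ_B ≈ 47.49°

Brewster's condition: tan θ_B = n₂/n₁ = 1.871/1.715 = 1.0910.
θ_B = arctan(1.0910) = 47.49°.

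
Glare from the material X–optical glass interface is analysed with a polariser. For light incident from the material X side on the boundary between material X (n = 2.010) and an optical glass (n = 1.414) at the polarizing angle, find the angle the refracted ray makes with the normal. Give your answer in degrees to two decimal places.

θ_t ≈ 54.87°

θ_B = arctan(n₂/n₁) = arctan(1.414/2.010) = 35.13°.
At Brewster's angle the reflected and refracted rays are perpendicular, so θ_t = 90° − θ_B = 90° − 35.13° = 54.87°.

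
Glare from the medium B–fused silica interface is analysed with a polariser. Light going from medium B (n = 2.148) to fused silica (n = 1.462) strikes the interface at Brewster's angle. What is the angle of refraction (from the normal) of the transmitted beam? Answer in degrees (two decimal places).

θ_t ≈ 55.76°

First find Brewster's angle: tan θ_B = 1.462/2.148 = 0.6806, giving θ_B = 34.24°.
The refracted ray is perpendicular to the reflected ray, so θ_t = 90° − θ_B = 55.76°.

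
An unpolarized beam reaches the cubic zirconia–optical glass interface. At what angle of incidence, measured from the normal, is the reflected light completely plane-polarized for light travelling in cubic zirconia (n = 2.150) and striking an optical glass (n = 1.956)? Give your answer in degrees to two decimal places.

tan θ_B = n₂/n₁ = 1.956/2.150 = 0.9098. Taking the arctangent, θ_B = 42.29°.

θ_B ≈ 42.29°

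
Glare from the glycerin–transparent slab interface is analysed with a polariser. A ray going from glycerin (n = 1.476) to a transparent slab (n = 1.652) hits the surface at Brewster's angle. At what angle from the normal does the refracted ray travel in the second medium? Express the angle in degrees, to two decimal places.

θ_t ≈ 41.78°

First find Brewster's angle: tan θ_B = 1.652/1.476 = 1.1192, giving θ_B = 48.22°.
At Brewster's angle the reflected and refracted rays are perpendicular, so θ_t = 90° − θ_B = 90° − 48.22° = 41.78°.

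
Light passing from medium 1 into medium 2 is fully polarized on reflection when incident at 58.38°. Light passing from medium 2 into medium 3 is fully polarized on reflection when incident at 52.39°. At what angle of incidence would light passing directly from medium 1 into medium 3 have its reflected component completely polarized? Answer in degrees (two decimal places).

θ_B ≈ 64.62°

tan θ_B(1→2) = n₂/n₁ = tan 58.38° = 1.6242.
tan θ_B(2→3) = n₃/n₂ = tan 52.39° = 1.2981.
n₃/n₁ = 2.1083. Then tan θ_B(1→3) = n₃/n₁, so θ_B(1→3) = arctan(2.1083) = 64.62°.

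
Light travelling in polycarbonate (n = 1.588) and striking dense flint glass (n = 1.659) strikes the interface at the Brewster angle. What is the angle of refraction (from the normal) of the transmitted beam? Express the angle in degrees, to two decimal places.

First find Brewster's angle: tan θ_B = 1.659/1.588 = 1.0447, giving θ_B = 46.25°.
The refracted ray is perpendicular to the reflected ray, so θ_t = 90° − θ_B = 43.75°.

θ_t ≈ 43.75°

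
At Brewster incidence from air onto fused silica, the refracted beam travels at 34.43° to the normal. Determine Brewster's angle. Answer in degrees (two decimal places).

At Brewster's angle the reflected and refracted rays are perpendicular, so θ_B + θ_t = 90°.
So θ_B = 90° − θ_t = 90° − 34.43° = 55.57°.

θ_B ≈ 55.57°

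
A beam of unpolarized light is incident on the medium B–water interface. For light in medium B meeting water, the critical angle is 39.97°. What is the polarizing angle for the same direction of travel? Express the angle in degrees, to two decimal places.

θ_B ≈ 32.72°

At the critical angle sin θ_c = n₂/n₁, giving n₂/n₁ = sin 39.97° = 0.6424.
Then tan θ_B = n₂/n₁ = 0.6424, so θ_B = arctan 0.6424 = 32.72°.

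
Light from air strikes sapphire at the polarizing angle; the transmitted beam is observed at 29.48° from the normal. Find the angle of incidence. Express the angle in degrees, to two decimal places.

θ_B ≈ 60.52°

Brewster's condition makes the reflected and refracted beams perpendicular: θ_B + θ_t = 90°.
So θ_B = 90° − θ_t = 90° − 29.48° = 60.52°.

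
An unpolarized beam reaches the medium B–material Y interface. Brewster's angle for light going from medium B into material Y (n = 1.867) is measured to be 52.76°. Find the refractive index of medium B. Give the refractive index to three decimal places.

Full polarization of the reflected beam means tan θ_B = n₂/n₁, where n₁ is the incident medium (medium B).
n₁ = n₂ / tan θ_B = 1.867 / tan 52.76° = 1.419.

n ≈ 1.419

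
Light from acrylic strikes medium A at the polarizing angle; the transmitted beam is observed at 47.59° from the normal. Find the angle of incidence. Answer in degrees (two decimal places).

At Brewster's angle the reflected and refracted rays are perpendicular, so θ_B + θ_t = 90°.
θ_B = 90° − 47.59° = 42.41°.

θ_B ≈ 42.41°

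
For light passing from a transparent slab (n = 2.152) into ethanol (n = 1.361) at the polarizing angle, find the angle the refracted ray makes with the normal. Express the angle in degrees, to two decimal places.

First find Brewster's angle: tan θ_B = 1.361/2.152 = 0.6324, giving θ_B = 32.31°.
The refracted ray is perpendicular to the reflected ray, so θ_t = 90° − θ_B = 57.69°.

θ_t ≈ 57.69°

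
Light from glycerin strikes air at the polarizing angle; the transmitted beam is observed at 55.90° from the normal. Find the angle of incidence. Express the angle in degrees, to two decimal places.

At Brewster's angle the reflected and refracted rays are perpendicular, so θ_B + θ_t = 90°.
So θ_B = 90° − θ_t = 90° − 55.90° = 34.10°.

θ_B ≈ 34.10°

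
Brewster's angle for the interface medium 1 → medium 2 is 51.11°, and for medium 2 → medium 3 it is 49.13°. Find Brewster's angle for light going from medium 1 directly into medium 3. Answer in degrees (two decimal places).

θ_B ≈ 55.09°

n₂/n₁ = tan 51.11° = 1.2398 and n₃/n₂ = tan 49.13° = 1.1557.
Multiplying, n₃/n₁ = 1.2398 × 1.1557 = 1.4327, and θ_B(1→3) = arctan 1.4327 = 55.09°.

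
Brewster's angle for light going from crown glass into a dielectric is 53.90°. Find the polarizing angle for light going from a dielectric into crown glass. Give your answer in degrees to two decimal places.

θ_B' ≈ 36.10°

Reversing the direction swaps n₁ and n₂, so tan θ_B' = 1/tan θ_B and θ_B' = 90° − θ_B.
Hence θ_B' = 90° − 53.90° = 36.10°.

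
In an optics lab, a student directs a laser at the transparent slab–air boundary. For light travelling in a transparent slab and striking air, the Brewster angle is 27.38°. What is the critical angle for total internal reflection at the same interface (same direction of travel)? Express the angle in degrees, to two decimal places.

n₂/n₁ = tan 27.38° = 0.5179; the critical angle satisfies sin θ_c = n₂/n₁.
θ_c = arcsin(0.5179) = 31.19°.

θ_c ≈ 31.19°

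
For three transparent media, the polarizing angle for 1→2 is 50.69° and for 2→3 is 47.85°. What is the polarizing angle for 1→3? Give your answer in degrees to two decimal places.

θ_B ≈ 53.46°

n₂/n₁ = tan 50.69° = 1.2213 and n₃/n₂ = tan 47.85° = 1.1048.
n₃/n₁ = 1.3493. Then tan θ_B(1→3) = n₃/n₁, so θ_B(1→3) = arctan(1.3493) = 53.46°.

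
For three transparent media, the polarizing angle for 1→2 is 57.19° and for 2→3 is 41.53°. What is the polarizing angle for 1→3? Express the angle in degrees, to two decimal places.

tan θ_B(1→2) = n₂/n₁ = tan 57.19° = 1.5511.
tan θ_B(2→3) = n₃/n₂ = tan 41.53° = 0.8857.
So n₃/n₁ = (n₂/n₁)(n₃/n₂) = 1.5511 × 0.8857 = 1.3737.
θ_B(1→3) = arctan(1.3737) = 53.95°.

θ_B ≈ 53.95°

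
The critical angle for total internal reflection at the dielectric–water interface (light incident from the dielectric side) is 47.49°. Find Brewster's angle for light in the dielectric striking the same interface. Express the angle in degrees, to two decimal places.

θ_B ≈ 36.40°

At the critical angle sin θ_c = n₂/n₁, giving n₂/n₁ = sin 47.49° = 0.7372.
Then tan θ_B = n₂/n₁ = 0.7372, so θ_B = arctan 0.7372 = 36.40°.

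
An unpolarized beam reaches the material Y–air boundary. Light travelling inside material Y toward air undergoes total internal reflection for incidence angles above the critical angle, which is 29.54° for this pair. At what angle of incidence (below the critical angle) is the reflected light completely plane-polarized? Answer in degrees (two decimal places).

θ_B ≈ 26.24°

n₂/n₁ = sin θ_c = sin 29.54° = 0.4930.
tan θ_B equals the same ratio, so θ_B = arctan(0.4930) = 26.24°.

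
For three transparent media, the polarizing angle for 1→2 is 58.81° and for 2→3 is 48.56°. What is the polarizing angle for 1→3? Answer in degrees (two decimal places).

Each Brewster angle gives a ratio: n₂/n₁ = tan 58.81° = 1.6518, n₃/n₂ = tan 48.56° = 1.1327.
Multiplying, n₃/n₁ = 1.6518 × 1.1327 = 1.8710, and θ_B(1→3) = arctan 1.8710 = 61.88°.

θ_B ≈ 61.88°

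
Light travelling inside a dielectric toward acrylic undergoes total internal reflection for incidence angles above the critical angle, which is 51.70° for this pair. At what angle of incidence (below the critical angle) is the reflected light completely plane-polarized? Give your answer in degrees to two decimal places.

θ_B ≈ 38.12°

At the critical angle sin θ_c = n₂/n₁, giving n₂/n₁ = sin 51.70° = 0.7848.
Then tan θ_B = n₂/n₁ = 0.7848, so θ_B = arctan 0.7848 = 38.12°.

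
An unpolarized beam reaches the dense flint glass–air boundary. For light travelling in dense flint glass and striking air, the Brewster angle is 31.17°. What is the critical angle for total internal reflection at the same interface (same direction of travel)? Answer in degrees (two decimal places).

n₂/n₁ = tan 31.17° = 0.6049; the critical angle satisfies sin θ_c = n₂/n₁.
θ_c = arcsin(0.6049) = 37.22°.

θ_c ≈ 37.22°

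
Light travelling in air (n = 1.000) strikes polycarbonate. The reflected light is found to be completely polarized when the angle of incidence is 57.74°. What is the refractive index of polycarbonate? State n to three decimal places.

n ≈ 1.584

At Brewster's angle, tan θ_B = n₂/n₁ with n₁ on the incident side (air) and n₂ on the transmitted side (polycarbonate).
n₂ = n₁ tan θ_B = 1.000 × tan 57.74° = 1.584.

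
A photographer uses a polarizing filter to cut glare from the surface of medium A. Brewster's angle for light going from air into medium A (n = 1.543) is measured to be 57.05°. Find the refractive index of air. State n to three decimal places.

Full polarization of the reflected beam means tan θ_B = n₂/n₁, where n₁ is the incident medium (air).
n₁ = n₂ / tan θ_B = 1.543 / tan 57.05° = 1.000.

n ≈ 1.000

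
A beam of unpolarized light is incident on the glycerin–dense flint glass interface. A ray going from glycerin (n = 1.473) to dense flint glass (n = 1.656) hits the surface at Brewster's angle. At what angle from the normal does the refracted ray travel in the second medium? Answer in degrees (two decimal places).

θ_t ≈ 41.65°

tan θ_B = n₂/n₁ = 1.656/1.473 = 1.1242, so θ_B = 48.35°.
At Brewster's angle the reflected and refracted rays are perpendicular, so θ_t = 90° − θ_B = 90° − 48.35° = 41.65°.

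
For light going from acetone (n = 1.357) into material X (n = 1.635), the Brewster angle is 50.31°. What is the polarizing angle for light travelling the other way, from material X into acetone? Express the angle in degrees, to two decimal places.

θ_B' ≈ 39.69°

Reversing the direction swaps n₁ and n₂, so tan θ_B' = 1/tan θ_B and θ_B' = 90° − θ_B.
Hence θ_B' = 90° − 50.31° = 39.69°.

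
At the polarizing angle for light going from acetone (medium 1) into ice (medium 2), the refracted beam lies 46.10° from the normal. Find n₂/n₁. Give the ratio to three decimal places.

n₂/n₁ ≈ 0.962

θ_B + θ_t = 90°, so θ_B = 90° − 46.10° = 43.90°.
Then n₂/n₁ = tan θ_B = tan 43.90° = 0.962.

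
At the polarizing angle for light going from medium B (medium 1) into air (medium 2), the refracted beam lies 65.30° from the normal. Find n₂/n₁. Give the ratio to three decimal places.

At Brewster incidence θ_B = 90° − θ_t = 90° − 65.30° = 24.70°.
tan θ_B = n₂/n₁, so n₂/n₁ = tan 24.70° = 0.460.

n₂/n₁ ≈ 0.460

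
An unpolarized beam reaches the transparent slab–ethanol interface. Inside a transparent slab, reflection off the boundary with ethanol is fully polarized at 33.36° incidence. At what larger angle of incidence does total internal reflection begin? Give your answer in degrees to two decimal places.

θ_c ≈ 41.18°

tan θ_B = n₂/n₁ = tan 33.36° = 0.6584.
Total internal reflection: sin θ_c = n₂/n₁ = 0.6584.
θ_c = arcsin(0.6584) = 41.18°.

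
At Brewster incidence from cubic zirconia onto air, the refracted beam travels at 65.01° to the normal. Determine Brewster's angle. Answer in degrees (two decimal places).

θ_B ≈ 24.99°

Since the reflected and refracted rays are at right angles at the polarizing angle, θ_B + θ_t = 90°.
So θ_B = 90° − θ_t = 90° − 65.01° = 24.99°.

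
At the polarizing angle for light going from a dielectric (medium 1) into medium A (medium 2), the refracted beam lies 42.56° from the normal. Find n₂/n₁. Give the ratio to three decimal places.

n₂/n₁ ≈ 1.089

θ_B + θ_t = 90°, so θ_B = 90° − 42.56° = 47.44°.
tan θ_B = n₂/n₁, so n₂/n₁ = tan 47.44° = 1.089.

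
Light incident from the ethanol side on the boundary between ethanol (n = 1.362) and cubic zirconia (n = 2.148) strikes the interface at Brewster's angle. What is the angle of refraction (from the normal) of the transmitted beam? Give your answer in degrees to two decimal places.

tan θ_B = n₂/n₁ = 2.148/1.362 = 1.5771, so θ_B = 57.62°.
Since θ_B + θ_t = 90° at Brewster incidence, θ_t = 90° − 57.62° = 32.38°.

θ_t ≈ 32.38°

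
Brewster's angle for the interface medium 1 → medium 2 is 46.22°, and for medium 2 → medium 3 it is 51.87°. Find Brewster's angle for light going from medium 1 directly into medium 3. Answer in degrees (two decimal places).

tan θ_B(1→2) = n₂/n₁ = tan 46.22° = 1.0435.
tan θ_B(2→3) = n₃/n₂ = tan 51.87° = 1.2740.
Multiplying, n₃/n₁ = 1.0435 × 1.2740 = 1.3294, and θ_B(1→3) = arctan 1.3294 = 53.05°.

θ_B ≈ 53.05°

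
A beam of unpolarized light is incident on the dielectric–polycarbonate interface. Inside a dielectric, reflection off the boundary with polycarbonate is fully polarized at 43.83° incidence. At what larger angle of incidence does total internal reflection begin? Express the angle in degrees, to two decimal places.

tan θ_B = n₂/n₁ = tan 43.83° = 0.9600.
Total internal reflection: sin θ_c = n₂/n₁ = 0.9600.
θ_c = arcsin(0.9600) = 73.73°.

θ_c ≈ 73.73°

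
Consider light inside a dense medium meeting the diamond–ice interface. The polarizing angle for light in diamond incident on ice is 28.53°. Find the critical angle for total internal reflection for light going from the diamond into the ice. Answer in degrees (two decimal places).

θ_c ≈ 32.93°

n₂/n₁ = tan 28.53° = 0.5436; the critical angle satisfies sin θ_c = n₂/n₁.
θ_c = arcsin(0.5436) = 32.93°.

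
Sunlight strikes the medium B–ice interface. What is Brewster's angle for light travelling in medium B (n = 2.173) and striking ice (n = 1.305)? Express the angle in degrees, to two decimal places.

θ_B ≈ 30.99°

tan θ_B = n₂/n₁ = 1.305/2.173 = 0.6006. Taking the arctangent, θ_B = 30.99°.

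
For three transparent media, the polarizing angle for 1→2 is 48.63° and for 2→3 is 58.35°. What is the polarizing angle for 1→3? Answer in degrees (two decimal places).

Each Brewster angle gives a ratio: n₂/n₁ = tan 48.63° = 1.1355, n₃/n₂ = tan 58.35° = 1.6223.
So n₃/n₁ = (n₂/n₁)(n₃/n₂) = 1.1355 × 1.6223 = 1.8421.
θ_B(1→3) = arctan(1.8421) = 61.50°.

θ_B ≈ 61.50°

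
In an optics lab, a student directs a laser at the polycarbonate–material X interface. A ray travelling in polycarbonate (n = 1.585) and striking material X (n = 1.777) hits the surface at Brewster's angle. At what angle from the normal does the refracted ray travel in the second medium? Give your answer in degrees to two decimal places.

θ_t ≈ 41.73°

tan θ_B = n₂/n₁ = 1.777/1.585 = 1.1211, so θ_B = 48.27°.
Since θ_B + θ_t = 90° at Brewster incidence, θ_t = 90° − 48.27° = 41.73°.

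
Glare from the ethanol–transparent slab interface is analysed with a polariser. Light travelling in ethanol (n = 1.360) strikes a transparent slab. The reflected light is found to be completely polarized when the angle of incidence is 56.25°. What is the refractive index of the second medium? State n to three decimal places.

Full polarization of the reflected beam means tan θ_B = n₂/n₁, where n₁ is the incident medium (ethanol).
n₂ = n₁ tan θ_B = 1.360 × tan 56.25° = 2.035.

n ≈ 2.035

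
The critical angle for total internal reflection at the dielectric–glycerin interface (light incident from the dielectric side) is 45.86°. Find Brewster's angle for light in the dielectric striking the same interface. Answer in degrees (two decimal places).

sin θ_c = n₂/n₁, so n₂/n₁ = sin 45.86° = 0.7176.
Brewster: tan θ_B = n₂/n₁ = 0.7176.
θ_B = arctan(0.7176) = 35.66°.

θ_B ≈ 35.66°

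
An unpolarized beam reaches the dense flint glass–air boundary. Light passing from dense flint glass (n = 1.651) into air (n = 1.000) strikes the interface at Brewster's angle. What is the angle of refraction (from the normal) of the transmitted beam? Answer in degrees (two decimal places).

θ_t ≈ 58.80°

First find Brewster's angle: tan θ_B = 1.000/1.651 = 0.6057, giving θ_B = 31.20°.
The refracted ray is perpendicular to the reflected ray, so θ_t = 90° − θ_B = 58.80°.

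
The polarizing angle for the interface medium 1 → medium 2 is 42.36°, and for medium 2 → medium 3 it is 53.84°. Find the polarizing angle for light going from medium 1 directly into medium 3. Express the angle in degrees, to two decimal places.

θ_B ≈ 51.29°

tan θ_B(1→2) = n₂/n₁ = tan 42.36° = 0.9118.
tan θ_B(2→3) = n₃/n₂ = tan 53.84° = 1.3683.
n₃/n₁ = 1.2477. Then tan θ_B(1→3) = n₃/n₁, so θ_B(1→3) = arctan(1.2477) = 51.29°.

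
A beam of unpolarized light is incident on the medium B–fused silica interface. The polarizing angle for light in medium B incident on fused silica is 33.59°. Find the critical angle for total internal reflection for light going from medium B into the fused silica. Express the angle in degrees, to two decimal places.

θ_c ≈ 41.62°

tan θ_B = n₂/n₁ = tan 33.59° = 0.6641.
Total internal reflection: sin θ_c = n₂/n₁ = 0.6641.
θ_c = arcsin(0.6641) = 41.62°.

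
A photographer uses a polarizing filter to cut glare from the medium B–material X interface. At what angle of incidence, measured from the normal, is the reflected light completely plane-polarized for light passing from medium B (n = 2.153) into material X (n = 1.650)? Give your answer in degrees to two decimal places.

The reflected p-component vanishes when tan θ_B = n₂/n₁.
tan θ_B = n₂/n₁ = 1.650/2.153 = 0.7664.
θ_B = arctan(0.7664) = 37.47°.

θ_B ≈ 37.47°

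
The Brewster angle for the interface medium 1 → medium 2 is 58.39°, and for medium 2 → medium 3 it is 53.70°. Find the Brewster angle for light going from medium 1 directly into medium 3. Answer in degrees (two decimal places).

θ_B ≈ 65.67°

n₂/n₁ = tan 58.39° = 1.6248 and n₃/n₂ = tan 53.70° = 1.3613.
So n₃/n₁ = (n₂/n₁)(n₃/n₂) = 1.6248 × 1.3613 = 2.2120.
θ_B(1→3) = arctan(2.2120) = 65.67°.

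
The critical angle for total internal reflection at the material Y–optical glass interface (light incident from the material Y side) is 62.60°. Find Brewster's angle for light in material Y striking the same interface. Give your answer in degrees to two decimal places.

θ_B ≈ 41.60°

n₂/n₁ = sin θ_c = sin 62.60° = 0.8878.
tan θ_B equals the same ratio, so θ_B = arctan(0.8878) = 41.60°.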